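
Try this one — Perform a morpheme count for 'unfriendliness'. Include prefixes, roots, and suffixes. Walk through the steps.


Decomposition: un- (prefix) + friend (root) + -ly (suffix) + -ness (suffix) = 4 morpheme(s)

4 morphemes


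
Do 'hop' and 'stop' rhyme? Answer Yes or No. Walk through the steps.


Rime (stressed vowel + following sounds) of 'hop': -op = /ɒp/
Rime of 'stop': -op = /ɒp/
/ɒp/ and /ɒp/ are the same ending sound, so the words rhyme.

Yes


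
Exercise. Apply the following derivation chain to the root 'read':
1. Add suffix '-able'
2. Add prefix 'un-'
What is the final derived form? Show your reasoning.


Step 1: Add suffix '-able' to 'read' = 'readable'
Step 2: Add prefix 'un-' to 'readable' = 'unreadable'

unreadable


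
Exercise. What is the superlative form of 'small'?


Apply superlative formation (add -est): 'small' -> 'smallest'.

smallest


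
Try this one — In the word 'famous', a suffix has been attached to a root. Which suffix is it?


The word 'famous' = 'fame' (root) + '-ous' (suffix). The suffix is '-ous'.

ous


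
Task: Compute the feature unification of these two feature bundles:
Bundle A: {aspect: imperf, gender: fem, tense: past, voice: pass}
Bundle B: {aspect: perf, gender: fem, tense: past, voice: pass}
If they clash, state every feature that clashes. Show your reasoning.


Compare features:
aspect: A=imperf vs B=perf -> CLASH
gender: A=fem vs B=fem -> unified: fem
tense: A=past vs B=past -> unified: past
voice: A=pass vs B=pass -> unified: pass
Clash detected on feature 'aspect' (imperf vs perf); unification fails.

CLASH on 'aspect' (imperf vs perf)


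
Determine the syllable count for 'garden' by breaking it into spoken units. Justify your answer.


Break 'garden' into syllables: gar-den -> gar | den = 2 syllables

2 syllables


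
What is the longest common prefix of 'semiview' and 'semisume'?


Compare from the start: 4 characters match: 'semi'. Mismatch at position 5: 'v' vs 's'.

semi


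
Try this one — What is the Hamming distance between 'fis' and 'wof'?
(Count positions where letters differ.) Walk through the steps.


Alignment:
Position 1: 'f' vs 'w' = DIFFER
Position 2: 'i' vs 'o' = DIFFER
Position 3: 's' vs 'f' = DIFFER
Total differences: 3

3


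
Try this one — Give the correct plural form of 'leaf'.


Apply rule: Change -f to -ves. 'leaf' becomes 'leaves'.

leaves


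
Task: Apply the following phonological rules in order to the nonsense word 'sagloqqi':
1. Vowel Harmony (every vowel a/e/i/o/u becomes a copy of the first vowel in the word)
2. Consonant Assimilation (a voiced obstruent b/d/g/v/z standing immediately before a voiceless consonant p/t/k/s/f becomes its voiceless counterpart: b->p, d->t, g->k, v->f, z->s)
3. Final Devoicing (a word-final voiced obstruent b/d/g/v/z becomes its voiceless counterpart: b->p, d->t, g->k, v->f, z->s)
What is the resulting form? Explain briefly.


Starting form: 'sagloqqi'
Rule 1: Vowel Harmony: all vowels become 'a' (matching first vowel). 'sagloqqi' -> 'saglaqqa'
Rule 2: Consonant Assimilation: no voiced obstruent (b/d/g/v/z) stands immediately before a voiceless consonant (p/t/k/s/f). No change.
Rule 3: Final Devoicing: the word ends in the vowel 'a', not a consonant. No change.
Final form: 'saglaqqa'

saglaqqa


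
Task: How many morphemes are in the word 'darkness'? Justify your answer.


Decomposition: dark (root) + -ness (suffix) = 2 morpheme(s)

2 morphemes


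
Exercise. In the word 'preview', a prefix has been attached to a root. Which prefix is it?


The word 'preview' = 'pre' (prefix) + 'view' (root). The prefix is 'pre'.

pre


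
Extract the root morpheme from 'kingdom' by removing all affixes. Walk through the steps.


Remove suffix '-dom' from 'kingdom' to get root 'king'.

king


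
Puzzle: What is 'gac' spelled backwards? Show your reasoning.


Reverse 'gac' character by character: 'cag'.

cag


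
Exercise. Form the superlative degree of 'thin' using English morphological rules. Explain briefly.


Apply superlative formation (double final consonant, add -est): 'thin' -> 'thinnest'.

thinnest


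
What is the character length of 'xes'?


Spell out 'xes' and number each letter: x(1), e(2), s(3). Total: 3 letters.

3


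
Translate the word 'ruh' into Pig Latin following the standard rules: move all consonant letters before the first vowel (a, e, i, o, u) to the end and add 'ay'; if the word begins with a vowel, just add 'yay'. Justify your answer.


'ruh': move consonant cluster 'r' to end and add 'ay': 'uhray'.

uhray


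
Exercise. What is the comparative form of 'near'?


Apply comparative formation (add -er): 'near' -> 'nearer'.

nearer


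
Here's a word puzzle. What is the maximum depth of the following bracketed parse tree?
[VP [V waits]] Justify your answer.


Count bracket nesting levels:
'[' at pos 0: depth = 1
'[' at pos 4: depth = 2
Maximum depth reached: 2

2


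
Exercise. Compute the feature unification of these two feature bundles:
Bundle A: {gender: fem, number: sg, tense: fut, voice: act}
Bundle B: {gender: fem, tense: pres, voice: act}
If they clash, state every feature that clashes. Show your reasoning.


Compare features:
gender: A=fem vs B=fem -> unified: fem
number: A=sg vs B=_ -> unified: sg
tense: A=fut vs B=pres -> CLASH
voice: A=act vs B=act -> unified: act
Clash detected on feature 'tense' (fut vs pres); unification fails.

CLASH on 'tense' (fut vs pres)


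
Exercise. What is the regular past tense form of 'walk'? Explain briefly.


Apply rule: Add -ed. 'walk' becomes 'walked'.

walked


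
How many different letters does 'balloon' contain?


Unique letters in 'balloon': {a, b, l, n, o} = 5 distinct letters.

5


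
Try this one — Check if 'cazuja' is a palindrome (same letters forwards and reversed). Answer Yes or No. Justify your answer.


Forward: 'cazuja'
Reversed: 'ajuzac'
They differ.

No


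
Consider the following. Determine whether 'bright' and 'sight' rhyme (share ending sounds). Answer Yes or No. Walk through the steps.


Rime (stressed vowel + following sounds) of 'bright': -ight = /aɪt/
Rime of 'sight': -ight = /aɪt/
/aɪt/ and /aɪt/ are the same ending sound, so the words rhyme.

Yes


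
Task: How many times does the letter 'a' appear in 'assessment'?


Letter 'a' in 'assessment': found at position(s) 1 = 1 occurrence(s).

1


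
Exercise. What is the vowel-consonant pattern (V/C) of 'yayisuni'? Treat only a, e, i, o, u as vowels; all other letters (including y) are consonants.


Letter mapping: y = C, a = V, y = C, i = V, s = C, u = V, n = C, i = V.

CVCVCVCV


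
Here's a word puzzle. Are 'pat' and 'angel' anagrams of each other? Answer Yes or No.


Sorted letters of 'pat': 'apt'
Sorted letters of 'angel': 'aegln'
They do not match.

No


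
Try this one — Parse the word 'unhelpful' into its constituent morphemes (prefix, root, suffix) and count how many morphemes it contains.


Step 1: Identify prefix: 'un' (meaning: not/reverse)
Step 2: Identify root: 'help'
Step 3: Identify suffix(es): 'ful'
Decomposition: un- (prefix: not/reverse) + help (root) + -ful (suffix: full of)
Total morphemes: 3

3 morphemes (un- (prefix: not/reverse) + help (root) + -ful (suffix: full of))


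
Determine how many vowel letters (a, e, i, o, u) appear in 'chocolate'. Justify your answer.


Vowels in 'chocolate': o, o, a, e = 4 vowels.

4


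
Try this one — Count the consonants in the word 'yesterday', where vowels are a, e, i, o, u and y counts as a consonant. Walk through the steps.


Consonants in 'yesterday': y, s, t, r, d, y = 6 consonants.

6


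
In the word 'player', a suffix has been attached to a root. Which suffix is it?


The word 'player' = 'play' (root) + '-er' (suffix). The suffix is '-er'.

er


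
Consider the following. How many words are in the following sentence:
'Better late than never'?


Split into words: Better | late | than | never = 4 words.

4


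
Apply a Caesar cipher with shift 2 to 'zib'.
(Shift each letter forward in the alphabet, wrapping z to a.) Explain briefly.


Shift each letter by 2: z -> b, i -> k, b -> d. Result: 'bkd'.

bkd


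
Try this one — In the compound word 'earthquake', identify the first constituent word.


Split 'earthquake' into 'earth' + 'quake'. The first part is 'earth'.

earth


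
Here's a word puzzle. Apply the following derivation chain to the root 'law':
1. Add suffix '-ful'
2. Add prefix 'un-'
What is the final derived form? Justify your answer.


Step 1: Add suffix '-ful' to 'law' = 'lawful'
Step 2: Add prefix 'un-' to 'lawful' = 'unlawful'

unlawful


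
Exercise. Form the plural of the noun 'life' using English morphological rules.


Apply rule: Change -fe to -ves. 'life' becomes 'lives'.

lives


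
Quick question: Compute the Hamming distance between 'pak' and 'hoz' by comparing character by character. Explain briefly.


Alignment:
Position 1: 'p' vs 'h' = DIFFER
Position 2: 'a' vs 'o' = DIFFER
Position 3: 'k' vs 'z' = DIFFER
Total differences: 3

3


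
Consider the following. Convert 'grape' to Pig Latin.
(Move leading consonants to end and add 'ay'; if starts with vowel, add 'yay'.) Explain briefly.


'grape': move consonant cluster 'gr' to end and add 'ay': 'apegray'.

apegray


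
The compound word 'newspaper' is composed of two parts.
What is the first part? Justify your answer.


Split 'newspaper' into 'news' + 'paper'. The first part is 'news'.

news


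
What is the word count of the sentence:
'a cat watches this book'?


Split into words: a | cat | watches | this | book = 5 words.

5


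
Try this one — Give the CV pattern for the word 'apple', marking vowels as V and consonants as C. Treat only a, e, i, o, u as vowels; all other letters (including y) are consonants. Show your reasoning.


Letter mapping: a = V, p = C, p = C, l = C, e = V.

VCCCV


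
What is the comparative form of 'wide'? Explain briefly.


Apply comparative formation (ends in e: add -r): 'wide' -> 'wider'.

wider


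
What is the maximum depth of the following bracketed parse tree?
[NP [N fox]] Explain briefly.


Count bracket nesting levels:
'[' at pos 0: depth = 1
'[' at pos 4: depth = 2
Maximum depth reached: 2

2


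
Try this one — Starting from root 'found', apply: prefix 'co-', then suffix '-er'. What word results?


Step 1: Add prefix 'co-' to 'found' = 'cofound'
Step 2: Add suffix '-er' to 'cofound' = 'cofounder'

cofounder


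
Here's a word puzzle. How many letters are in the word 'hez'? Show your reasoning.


Spell out 'hez' and number each letter: h(1), e(2), z(3). Total: 3 letters.

3


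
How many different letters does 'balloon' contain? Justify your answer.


Unique letters in 'balloon': {a, b, l, n, o} = 5 distinct letters.

5


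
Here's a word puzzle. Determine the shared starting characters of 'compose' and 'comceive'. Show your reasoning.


Compare from the start: 3 characters match: 'com'. Mismatch at position 4: 'p' vs 'c'.

com


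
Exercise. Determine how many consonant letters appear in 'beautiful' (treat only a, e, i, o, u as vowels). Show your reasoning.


Consonants in 'beautiful': b, t, f, l = 4 consonants.

4


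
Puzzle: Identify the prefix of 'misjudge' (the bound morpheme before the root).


The word 'misjudge' = 'mis' (prefix) + 'judge' (root). The prefix is 'mis'.

mis


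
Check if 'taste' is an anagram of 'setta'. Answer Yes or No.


Sorted letters of 'taste': 'aestt'
Sorted letters of 'setta': 'aestt'
They match.

Yes


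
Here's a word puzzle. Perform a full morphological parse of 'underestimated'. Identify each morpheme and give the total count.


Step 1: Identify prefix: 'under' (meaning: beneath/insufficient)
Step 2: Identify root: 'estimate'
Step 3: Identify suffix(es): 'ed'
Decomposition: under- (prefix: beneath/insufficient) + estimate (root) + -ed (suffix: past)
Total morphemes: 3

3 morphemes (under- (prefix: beneath/insufficient) + estimate (root) + -ed (suffix: past))


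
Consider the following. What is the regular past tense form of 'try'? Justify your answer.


Apply rule: Change -y to -ied. 'try' becomes 'tried'.

tried


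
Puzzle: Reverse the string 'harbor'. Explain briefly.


Reverse 'harbor' character by character: 'robrah'.

robrah


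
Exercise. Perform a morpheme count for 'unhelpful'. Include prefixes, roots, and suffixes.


Decomposition: un- (prefix) + help (root) + -ful (suffix) = 3 morpheme(s)

3 morphemes


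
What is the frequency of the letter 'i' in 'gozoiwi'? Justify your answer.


Letter 'i' in 'gozoiwi': found at position(s) 5, 7 = 2 occurrence(s).

2


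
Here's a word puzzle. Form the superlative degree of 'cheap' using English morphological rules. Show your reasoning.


Apply superlative formation (add -est): 'cheap' -> 'cheapest'.

cheapest


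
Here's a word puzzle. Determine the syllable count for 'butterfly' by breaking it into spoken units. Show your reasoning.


Break 'butterfly' into syllables: but-ter-fly -> but | ter | fly = 3 syllables

3 syllables


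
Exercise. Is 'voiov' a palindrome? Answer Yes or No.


Forward: 'voiov'
Reversed: 'voiov'
They are identical.

Yes


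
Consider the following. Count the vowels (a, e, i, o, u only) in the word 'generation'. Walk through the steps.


Vowels in 'generation': e, e, a, i, o = 5 vowels.

5


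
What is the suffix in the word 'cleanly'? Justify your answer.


The word 'cleanly' = 'clean' (root) + '-ly' (suffix). The suffix is '-ly'.

ly


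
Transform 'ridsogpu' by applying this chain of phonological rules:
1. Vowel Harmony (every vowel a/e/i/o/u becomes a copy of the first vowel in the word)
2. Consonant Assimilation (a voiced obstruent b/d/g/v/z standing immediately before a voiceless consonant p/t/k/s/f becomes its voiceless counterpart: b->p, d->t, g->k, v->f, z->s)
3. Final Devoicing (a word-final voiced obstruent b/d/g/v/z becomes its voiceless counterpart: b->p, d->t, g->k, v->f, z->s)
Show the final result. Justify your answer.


Starting form: 'ridsogpu'
Rule 1: Vowel Harmony: all vowels become 'i' (matching first vowel). 'ridsogpu' -> 'ridsigpi'
Rule 2: Consonant Assimilation: voiced obstruent before voiceless consonant becomes voiceless ('ds' -> 'ts', 'gp' -> 'kp'). 'ridsigpi' -> 'ritsikpi'
Rule 3: Final Devoicing: the word ends in the vowel 'i', not a consonant. No change.
Final form: 'ritsikpi'

ritsikpi


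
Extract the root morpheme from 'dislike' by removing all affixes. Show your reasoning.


Remove prefix 'dis' from 'dislike' to get root 'like'.

like


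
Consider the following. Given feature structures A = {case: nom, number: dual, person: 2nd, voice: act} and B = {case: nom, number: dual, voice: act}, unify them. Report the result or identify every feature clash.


Compare features:
case: A=nom vs B=nom -> unified: nom
number: A=dual vs B=dual -> unified: dual
person: A=2nd vs B=_ -> unified: 2nd
voice: A=act vs B=act -> unified: act
No clashes found.

Unified: {case: nom, number: dual, person: 2nd, voice: act}


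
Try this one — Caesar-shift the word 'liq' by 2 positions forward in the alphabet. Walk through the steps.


Shift each letter by 2: l -> n, i -> k, q -> s. Result: 'nks'.

nks


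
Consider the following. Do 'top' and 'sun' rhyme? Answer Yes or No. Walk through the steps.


Rime (stressed vowel + following sounds) of 'top': -op = /ɒp/
Rime of 'sun': -un = /ʌn/
/ɒp/ and /ʌn/ are different ending sounds, so the words do not rhyme.

No


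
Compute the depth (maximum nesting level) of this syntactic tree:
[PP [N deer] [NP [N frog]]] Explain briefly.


Count bracket nesting levels:
'[' at pos 0: depth = 1
'[' at pos 4: depth = 2
'[' at pos 13: depth = 2
'[' at pos 17: depth = 3
Maximum depth reached: 3

3


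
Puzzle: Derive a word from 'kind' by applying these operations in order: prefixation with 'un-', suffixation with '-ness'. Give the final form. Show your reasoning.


Step 1: Add prefix 'un-' to 'kind' = 'unkind'
Step 2: Add suffix '-ness' to 'unkind' = 'unkindness'

unkindness


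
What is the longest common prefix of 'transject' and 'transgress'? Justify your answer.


Compare from the start: 5 characters match: 'trans'. Mismatch at position 6: 'j' vs 'g'.

trans


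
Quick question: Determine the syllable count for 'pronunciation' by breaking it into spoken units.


Break 'pronunciation' into syllables: pro-nun-ci-a-tion -> pro | nun | ci | a | tion = 5 syllables

5 syllables


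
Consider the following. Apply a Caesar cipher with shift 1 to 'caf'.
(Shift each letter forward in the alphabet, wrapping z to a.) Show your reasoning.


Shift each letter by 1: c -> d, a -> b, f -> g. Result: 'dbg'.

dbg


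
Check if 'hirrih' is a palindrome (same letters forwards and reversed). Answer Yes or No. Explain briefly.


Forward: 'hirrih'
Reversed: 'hirrih'
They are identical.

Yes


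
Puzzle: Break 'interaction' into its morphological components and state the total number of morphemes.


Step 1: Identify prefix: 'inter' (meaning: between)
Step 2: Identify root: 'act'
Step 3: Identify suffix(es): 'ion'
Decomposition: inter- (prefix: between) + act (root) + -ion (suffix: act of)
Total morphemes: 3

3 morphemes (inter- (prefix: between) + act (root) + -ion (suffix: act of))


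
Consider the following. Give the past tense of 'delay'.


Apply rule: Add -ed. 'delay' becomes 'delayed'.

delayed


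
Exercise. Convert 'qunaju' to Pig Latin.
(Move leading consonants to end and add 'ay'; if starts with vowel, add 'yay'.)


'qunaju': move consonant cluster 'q' to end and add 'ay': 'unajuqay'.

unajuqay


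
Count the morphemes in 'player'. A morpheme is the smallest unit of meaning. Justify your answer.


Decomposition: play (root) + -er (suffix) = 2 morpheme(s)

2 morphemes


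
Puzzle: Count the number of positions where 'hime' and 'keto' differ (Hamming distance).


Alignment:
Position 1: 'h' vs 'k' = DIFFER
Position 2: 'i' vs 'e' = DIFFER
Position 3: 'm' vs 't' = DIFFER
Position 4: 'e' vs 'o' = DIFFER
Total differences: 4

4


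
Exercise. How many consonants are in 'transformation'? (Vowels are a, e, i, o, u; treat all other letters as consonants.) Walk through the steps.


Consonants in 'transformation': t, r, n, s, f, r, m, t, n = 9 consonants.

9


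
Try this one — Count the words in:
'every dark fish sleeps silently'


Split into words: every | dark | fish | sleeps | silently = 5 words.

5


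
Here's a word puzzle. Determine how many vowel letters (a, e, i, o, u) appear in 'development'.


Vowels in 'development': e, e, o, e = 4 vowels.

4


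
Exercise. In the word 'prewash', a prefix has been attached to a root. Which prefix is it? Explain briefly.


The word 'prewash' = 'pre' (prefix) + 'wash' (root). The prefix is 'pre'.

pre


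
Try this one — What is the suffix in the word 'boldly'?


The word 'boldly' = 'bold' (root) + '-ly' (suffix). The suffix is '-ly'.

ly


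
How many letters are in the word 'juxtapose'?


Spell out 'juxtapose' and number each letter: j(1), u(2), x(3), t(4), a(5), p(6), o(7), s(8), e(9). Total: 9 letters.

9


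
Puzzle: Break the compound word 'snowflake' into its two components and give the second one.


Split 'snowflake' into 'snow' + 'flake'. The second part is 'flake'.

flake


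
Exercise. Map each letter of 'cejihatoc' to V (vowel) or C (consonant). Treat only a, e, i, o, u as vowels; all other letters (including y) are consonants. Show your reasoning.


Letter mapping: c = C, e = V, j = C, i = V, h = C, a = V, t = C, o = V, c = C.

CVCVCVCVC


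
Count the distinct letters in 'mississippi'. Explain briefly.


Unique letters in 'mississippi': {i, m, p, s} = 4 distinct letters.

4


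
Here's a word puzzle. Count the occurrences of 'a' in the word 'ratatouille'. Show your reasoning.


Letter 'a' in 'ratatouille': found at position(s) 2, 4 = 2 occurrence(s).

2


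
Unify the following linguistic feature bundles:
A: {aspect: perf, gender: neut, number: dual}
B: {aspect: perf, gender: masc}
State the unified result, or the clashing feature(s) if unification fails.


Compare features:
aspect: A=perf vs B=perf -> unified: perf
gender: A=neut vs B=masc -> CLASH
number: A=dual vs B=_ -> unified: dual
Clash detected on feature 'gender' (neut vs masc); unification fails.

CLASH on 'gender' (neut vs masc)


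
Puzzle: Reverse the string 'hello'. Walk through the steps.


Reverse 'hello' character by character: 'olleh'.

olleh


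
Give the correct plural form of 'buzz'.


Apply rule: Add -es (sibilant/fricative ending). 'buzz' becomes 'buzzes'.

buzzes


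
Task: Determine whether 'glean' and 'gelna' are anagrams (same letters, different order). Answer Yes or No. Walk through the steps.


Sorted letters of 'glean': 'aegln'
Sorted letters of 'gelna': 'aegln'
They match.

Yes


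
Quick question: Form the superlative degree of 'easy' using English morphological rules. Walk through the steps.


Apply superlative formation (consonant + y: change y to i, add -est): 'easy' -> 'easiest'.

easiest


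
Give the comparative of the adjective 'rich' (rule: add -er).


Apply comparative formation (add -er): 'rich' -> 'richer'.

richer


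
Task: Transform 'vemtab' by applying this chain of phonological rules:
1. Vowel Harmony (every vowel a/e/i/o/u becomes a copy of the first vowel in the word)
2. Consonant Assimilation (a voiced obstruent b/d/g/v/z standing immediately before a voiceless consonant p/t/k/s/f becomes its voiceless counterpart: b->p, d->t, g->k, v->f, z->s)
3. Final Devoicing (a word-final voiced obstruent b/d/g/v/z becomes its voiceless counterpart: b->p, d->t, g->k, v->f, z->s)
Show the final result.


Starting form: 'vemtab'
Rule 1: Vowel Harmony: all vowels become 'e' (matching first vowel). 'vemtab' -> 'vemteb'
Rule 2: Consonant Assimilation: no voiced obstruent (b/d/g/v/z) stands immediately before a voiceless consonant (p/t/k/s/f). No change.
Rule 3: Final Devoicing: word-final voiced obstruent 'b' becomes voiceless 'p'. 'vemteb' -> 'vemtep'
Final form: 'vemtep'

vemtep


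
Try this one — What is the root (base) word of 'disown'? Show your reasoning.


Remove prefix 'dis' from 'disown' to get root 'own'.

own


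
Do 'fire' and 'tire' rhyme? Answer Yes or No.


Rime (stressed vowel + following sounds) of 'fire': -ire = /aɪər/
Rime of 'tire': -ire = /aɪər/
/aɪər/ and /aɪər/ are the same ending sound, so the words rhyme.

Yes


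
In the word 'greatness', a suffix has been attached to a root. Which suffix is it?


The word 'greatness' = 'great' (root) + '-ness' (suffix). The suffix is '-ness'.

ness


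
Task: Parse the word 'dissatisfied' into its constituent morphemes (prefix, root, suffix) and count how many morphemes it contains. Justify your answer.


Step 1: Identify prefix: 'dis' (meaning: not/apart)
Step 2: Identify root: 'satisfy'
Step 3: Identify suffix(es): 'ed'
Decomposition: dis- (prefix: not/apart) + satisfy (root) + -ed (suffix: past)
Total morphemes: 3

3 morphemes (dis- (prefix: not/apart) + satisfy (root) + -ed (suffix: past))


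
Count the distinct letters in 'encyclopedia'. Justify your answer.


Unique letters in 'encyclopedia': {a, c, d, e, i, l, n, o, p, y} = 10 distinct letters.

10


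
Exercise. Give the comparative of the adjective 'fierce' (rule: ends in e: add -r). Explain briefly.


Apply comparative formation (ends in e: add -r): 'fierce' -> 'fiercer'.

fiercer


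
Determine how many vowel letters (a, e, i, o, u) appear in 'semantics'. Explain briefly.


Vowels in 'semantics': e, a, i = 3 vowels.

3


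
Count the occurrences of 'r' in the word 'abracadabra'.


Letter 'r' in 'abracadabra': found at position(s) 3, 10 = 2 occurrence(s).

2


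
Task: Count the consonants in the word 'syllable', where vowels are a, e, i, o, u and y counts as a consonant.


Consonants in 'syllable': s, y, l, l, b, l = 6 consonants.

6


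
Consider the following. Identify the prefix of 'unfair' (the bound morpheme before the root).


The word 'unfair' = 'un' (prefix) + 'fair' (root). The prefix is 'un'.

un


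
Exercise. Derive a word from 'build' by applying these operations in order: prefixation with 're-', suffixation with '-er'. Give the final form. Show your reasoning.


Step 1: Add prefix 're-' to 'build' = 'rebuild'
Step 2: Add suffix '-er' to 'rebuild' = 'rebuilder'

rebuilder


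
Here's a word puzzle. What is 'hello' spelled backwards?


Reverse 'hello' character by character: 'olleh'.

olleh


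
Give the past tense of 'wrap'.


Apply rule: Double final consonant and add -ed. 'wrap' becomes 'wrapped'.

wrapped


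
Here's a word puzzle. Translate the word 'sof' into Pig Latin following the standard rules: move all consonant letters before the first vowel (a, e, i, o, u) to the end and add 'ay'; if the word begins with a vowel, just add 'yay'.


'sof': move consonant cluster 's' to end and add 'ay': 'ofsay'.

ofsay


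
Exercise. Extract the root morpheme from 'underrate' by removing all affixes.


Remove prefix 'under' from 'underrate' to get root 'rate'.

rate


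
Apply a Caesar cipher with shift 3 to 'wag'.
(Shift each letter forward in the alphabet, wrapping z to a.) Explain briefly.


Shift each letter by 3: w -> z, a -> d, g -> j. Result: 'zdj'.

zdj


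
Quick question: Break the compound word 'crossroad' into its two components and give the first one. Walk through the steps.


Split 'crossroad' into 'cross' + 'road'. The first part is 'cross'.

cross


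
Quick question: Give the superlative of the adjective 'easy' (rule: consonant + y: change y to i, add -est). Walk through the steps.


Apply superlative formation (consonant + y: change y to i, add -est): 'easy' -> 'easiest'.

easiest


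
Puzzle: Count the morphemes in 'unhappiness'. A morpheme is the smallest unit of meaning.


Decomposition: un- (prefix) + happy (root) + -ness (suffix) = 3 morpheme(s)

3 morphemes


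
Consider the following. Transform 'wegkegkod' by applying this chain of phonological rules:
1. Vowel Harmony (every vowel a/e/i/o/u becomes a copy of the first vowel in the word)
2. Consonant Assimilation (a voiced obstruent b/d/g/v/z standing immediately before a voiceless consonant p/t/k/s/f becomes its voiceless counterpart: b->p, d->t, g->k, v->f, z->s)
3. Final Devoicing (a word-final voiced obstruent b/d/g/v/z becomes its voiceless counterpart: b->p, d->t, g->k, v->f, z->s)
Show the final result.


Starting form: 'wegkegkod'
Rule 1: Vowel Harmony: all vowels become 'e' (matching first vowel). 'wegkegkod' -> 'wegkegked'
Rule 2: Consonant Assimilation: voiced obstruent before voiceless consonant becomes voiceless ('gk' -> 'kk', 'gk' -> 'kk'). 'wegkegked' -> 'wekkekked'
Rule 3: Final Devoicing: word-final voiced obstruent 'd' becomes voiceless 't'. 'wekkekked' -> 'wekkekket'
Final form: 'wekkekket'

wekkekket


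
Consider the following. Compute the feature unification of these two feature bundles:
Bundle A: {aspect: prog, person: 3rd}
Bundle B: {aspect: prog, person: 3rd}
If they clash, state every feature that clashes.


Compare features:
aspect: A=prog vs B=prog -> unified: prog
person: A=3rd vs B=3rd -> unified: 3rd
No clashes found.

Unified: {aspect: prog, person: 3rd}


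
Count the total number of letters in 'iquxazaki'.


Spell out 'iquxazaki' and number each letter: i(1), q(2), u(3), x(4), a(5), z(6), a(7), k(8), i(9). Total: 9 letters.

9


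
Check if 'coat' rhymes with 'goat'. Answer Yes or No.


Rime (stressed vowel + following sounds) of 'coat': -oat = /oʊt/
Rime of 'goat': -oat = /oʊt/
/oʊt/ and /oʊt/ are the same ending sound, so the words rhyme.

Yes


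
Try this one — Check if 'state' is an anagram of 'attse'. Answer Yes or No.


Sorted letters of 'state': 'aestt'
Sorted letters of 'attse': 'aestt'
They match.

Yes


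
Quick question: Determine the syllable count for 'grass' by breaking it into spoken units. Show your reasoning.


Break 'grass' into syllables: grass -> grass = 1 syllable

1 syllable


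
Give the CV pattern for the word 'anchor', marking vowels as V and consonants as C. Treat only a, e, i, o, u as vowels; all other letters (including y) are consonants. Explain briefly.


Letter mapping: a = V, n = C, c = C, h = C, o = V, r = C.

VCCCVC


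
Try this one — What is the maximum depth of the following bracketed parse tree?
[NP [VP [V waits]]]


Count bracket nesting levels:
'[' at pos 0: depth = 1
'[' at pos 4: depth = 2
'[' at pos 8: depth = 3
Maximum depth reached: 3

3


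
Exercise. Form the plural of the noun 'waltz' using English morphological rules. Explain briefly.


Apply rule: Add -es (sibilant/fricative ending). 'waltz' becomes 'waltzes'.

waltzes


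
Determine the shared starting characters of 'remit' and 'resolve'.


Compare from the start: 2 characters match: 're'. Mismatch at position 3: 'm' vs 's'.

re


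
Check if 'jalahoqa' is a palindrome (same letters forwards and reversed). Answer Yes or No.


Forward: 'jalahoqa'
Reversed: 'aqohalaj'
They differ.

No


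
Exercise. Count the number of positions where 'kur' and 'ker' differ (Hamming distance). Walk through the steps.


Alignment:
Position 1: 'k' vs 'k' = match
Position 2: 'u' vs 'e' = DIFFER
Position 3: 'r' vs 'r' = match
Total differences: 1

1


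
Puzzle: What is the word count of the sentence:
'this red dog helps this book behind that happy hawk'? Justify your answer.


Split into words: this | red | dog | helps | this | book | behind | that | happy | hawk = 10 words.

10


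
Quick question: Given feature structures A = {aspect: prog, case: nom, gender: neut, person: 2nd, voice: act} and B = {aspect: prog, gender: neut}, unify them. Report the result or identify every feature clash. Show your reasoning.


Compare features:
aspect: A=prog vs B=prog -> unified: prog
case: A=nom vs B=_ -> unified: nom
gender: A=neut vs B=neut -> unified: neut
person: A=2nd vs B=_ -> unified: 2nd
voice: A=act vs B=_ -> unified: act
No clashes found.

Unified: {aspect: prog, case: nom, gender: neut, person: 2nd, voice: act}


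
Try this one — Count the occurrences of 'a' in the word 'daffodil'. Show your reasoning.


Letter 'a' in 'daffodil': found at position(s) 2 = 1 occurrence(s).

1


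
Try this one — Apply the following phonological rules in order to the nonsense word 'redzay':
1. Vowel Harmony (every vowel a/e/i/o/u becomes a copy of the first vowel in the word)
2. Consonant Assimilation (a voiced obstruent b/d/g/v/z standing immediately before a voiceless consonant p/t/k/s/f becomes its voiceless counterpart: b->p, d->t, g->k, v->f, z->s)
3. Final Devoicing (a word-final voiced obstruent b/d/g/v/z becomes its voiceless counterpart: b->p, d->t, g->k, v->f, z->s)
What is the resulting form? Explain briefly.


Starting form: 'redzay'
Rule 1: Vowel Harmony: all vowels become 'e' (matching first vowel). 'redzay' -> 'redzey'
Rule 2: Consonant Assimilation: no voiced obstruent (b/d/g/v/z) stands immediately before a voiceless consonant (p/t/k/s/f). No change.
Rule 3: Final Devoicing: final consonant 'y' is not one of the voiced obstruents b/d/g/v/z. No change.
Final form: 'redzey'

redzey


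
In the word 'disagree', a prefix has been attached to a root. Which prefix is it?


The word 'disagree' = 'dis' (prefix) + 'agree' (root). The prefix is 'dis'.

dis


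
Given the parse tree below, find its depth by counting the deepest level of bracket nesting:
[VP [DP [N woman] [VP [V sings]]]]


Count bracket nesting levels:
'[' at pos 0: depth = 1
'[' at pos 4: depth = 2
'[' at pos 8: depth = 3
'[' at pos 18: depth = 3
'[' at pos 22: depth = 4
Maximum depth reached: 4

4


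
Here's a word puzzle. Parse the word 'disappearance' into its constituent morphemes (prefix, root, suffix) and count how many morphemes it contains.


Step 1: Identify prefix: 'dis' (meaning: not/apart)
Step 2: Identify root: 'appear'
Step 3: Identify suffix(es): 'ance'
Decomposition: dis- (prefix: not/apart) + appear (root) + -ance (suffix: state/act)
Total morphemes: 3

3 morphemes (dis- (prefix: not/apart) + appear (root) + -ance (suffix: state/act))


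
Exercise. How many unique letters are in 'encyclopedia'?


Unique letters in 'encyclopedia': {a, c, d, e, i, l, n, o, p, y} = 10 distinct letters.

10


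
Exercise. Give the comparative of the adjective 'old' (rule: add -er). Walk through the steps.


Apply comparative formation (add -er): 'old' -> 'older'.

older


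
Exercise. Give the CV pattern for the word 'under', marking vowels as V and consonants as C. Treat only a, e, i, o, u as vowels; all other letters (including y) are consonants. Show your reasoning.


Letter mapping: u = V, n = C, d = C, e = V, r = C.

VCCVC


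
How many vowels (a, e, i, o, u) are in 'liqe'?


Vowels in 'liqe': i, e = 2 vowels.

2


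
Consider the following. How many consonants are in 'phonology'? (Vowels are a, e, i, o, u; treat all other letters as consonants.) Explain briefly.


Consonants in 'phonology': p, h, n, l, g, y = 6 consonants.

6


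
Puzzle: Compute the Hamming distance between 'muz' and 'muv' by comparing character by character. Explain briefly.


Alignment:
Position 1: 'm' vs 'm' = match
Position 2: 'u' vs 'u' = match
Position 3: 'z' vs 'v' = DIFFER
Total differences: 1

1


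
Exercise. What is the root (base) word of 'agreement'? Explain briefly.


Remove suffix '-ment' from 'agreement' to get root 'agree'.

agree


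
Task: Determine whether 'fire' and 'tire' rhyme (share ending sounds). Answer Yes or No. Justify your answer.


Rime (stressed vowel + following sounds) of 'fire': -ire = /aɪər/
Rime of 'tire': -ire = /aɪər/
/aɪər/ and /aɪər/ are the same ending sound, so the words rhyme.

Yes


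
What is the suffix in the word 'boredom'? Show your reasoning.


The word 'boredom' = 'bore' (root) + '-dom' (suffix). The suffix is '-dom'.

dom


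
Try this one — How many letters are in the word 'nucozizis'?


Spell out 'nucozizis' and number each letter: n(1), u(2), c(3), o(4), z(5), i(6), z(7), i(8), s(9). Total: 9 letters.

9


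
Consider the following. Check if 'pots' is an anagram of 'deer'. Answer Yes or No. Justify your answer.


Sorted letters of 'pots': 'opst'
Sorted letters of 'deer': 'deer'
They do not match.

No


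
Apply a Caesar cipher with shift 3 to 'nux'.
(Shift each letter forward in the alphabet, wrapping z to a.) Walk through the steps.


Shift each letter by 3: n -> q, u -> x, x -> a. Result: 'qxa'.

qxa


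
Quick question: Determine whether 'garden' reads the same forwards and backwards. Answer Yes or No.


Forward: 'garden'
Reversed: 'nedrag'
They differ.

No


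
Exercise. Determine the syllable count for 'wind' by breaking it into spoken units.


Break 'wind' into syllables: wind -> wind = 1 syllable

1 syllable


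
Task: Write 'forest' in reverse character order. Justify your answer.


Reverse 'forest' character by character: 'tserof'.

tserof


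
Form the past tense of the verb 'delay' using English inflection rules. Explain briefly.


Apply rule: Add -ed. 'delay' becomes 'delayed'.

delayed


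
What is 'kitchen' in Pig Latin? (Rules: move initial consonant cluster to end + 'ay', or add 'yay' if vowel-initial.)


'kitchen': move consonant cluster 'k' to end and add 'ay': 'itchenkay'.

itchenkay


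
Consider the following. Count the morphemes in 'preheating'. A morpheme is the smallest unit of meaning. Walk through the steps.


Decomposition: pre- (prefix) + heat (root) + -ing (suffix) = 3 morpheme(s)

3 morphemes


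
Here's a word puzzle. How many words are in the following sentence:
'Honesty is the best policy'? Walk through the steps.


Split into words: Honesty | is | the | best | policy = 5 words.

5


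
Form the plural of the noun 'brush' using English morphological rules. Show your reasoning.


Apply rule: Add -es (sibilant/fricative ending). 'brush' becomes 'brushes'.

brushes


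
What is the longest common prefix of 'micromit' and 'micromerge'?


Compare from the start: 6 characters match: 'microm'. Mismatch at position 7: 'i' vs 'e'.

microm


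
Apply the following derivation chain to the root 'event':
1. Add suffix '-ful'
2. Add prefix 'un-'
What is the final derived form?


Step 1: Add suffix '-ful' to 'event' = 'eventful'
Step 2: Add prefix 'un-' to 'eventful' = 'uneventful'

uneventful


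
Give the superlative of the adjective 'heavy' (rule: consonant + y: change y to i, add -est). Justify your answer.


Apply superlative formation (consonant + y: change y to i, add -est): 'heavy' -> 'heaviest'.

heaviest


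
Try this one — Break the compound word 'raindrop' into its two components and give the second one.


Split 'raindrop' into 'rain' + 'drop'. The second part is 'drop'.

drop


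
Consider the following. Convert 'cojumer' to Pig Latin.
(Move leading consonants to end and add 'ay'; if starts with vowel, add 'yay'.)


'cojumer': move consonant cluster 'c' to end and add 'ay': 'ojumercay'.

ojumercay


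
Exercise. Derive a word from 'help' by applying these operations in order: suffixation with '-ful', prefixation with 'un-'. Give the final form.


Step 1: Add suffix '-ful' to 'help' = 'helpful'
Step 2: Add prefix 'un-' to 'helpful' = 'unhelpful'

unhelpful


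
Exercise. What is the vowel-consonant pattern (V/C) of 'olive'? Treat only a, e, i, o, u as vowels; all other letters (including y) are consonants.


Letter mapping: o = V, l = C, i = V, v = C, e = V.

VCVCV


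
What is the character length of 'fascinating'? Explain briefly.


Spell out 'fascinating' and number each letter: f(1), a(2), s(3), c(4), i(5), n(6), a(7), t(8), i(9), n(10), g(11). Total: 11 letters.

11


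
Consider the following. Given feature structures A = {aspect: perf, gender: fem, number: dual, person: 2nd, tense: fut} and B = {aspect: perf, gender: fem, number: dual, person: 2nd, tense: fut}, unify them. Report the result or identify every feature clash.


Compare features:
aspect: A=perf vs B=perf -> unified: perf
gender: A=fem vs B=fem -> unified: fem
number: A=dual vs B=dual -> unified: dual
person: A=2nd vs B=2nd -> unified: 2nd
tense: A=fut vs B=fut -> unified: fut
No clashes found.

Unified: {aspect: perf, gender: fem, number: dual, person: 2nd, tense: fut}


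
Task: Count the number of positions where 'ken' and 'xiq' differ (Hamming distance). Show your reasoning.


Alignment:
Position 1: 'k' vs 'x' = DIFFER
Position 2: 'e' vs 'i' = DIFFER
Position 3: 'n' vs 'q' = DIFFER
Total differences: 3

3


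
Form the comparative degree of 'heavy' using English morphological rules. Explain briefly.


Apply comparative formation (consonant + y: change y to i, add -er): 'heavy' -> 'heavier'.

heavier


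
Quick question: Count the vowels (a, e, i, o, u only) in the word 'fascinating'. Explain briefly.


Vowels in 'fascinating': a, i, a, i = 4 vowels.

4


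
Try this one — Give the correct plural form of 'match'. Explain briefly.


Apply rule: Add -es (sibilant/fricative ending). 'match' becomes 'matches'.

matches


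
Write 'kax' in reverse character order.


Reverse 'kax' character by character: 'xak'.

xak


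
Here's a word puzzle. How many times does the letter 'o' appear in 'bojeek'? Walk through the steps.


Letter 'o' in 'bojeek': found at position(s) 2 = 1 occurrence(s).

1
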